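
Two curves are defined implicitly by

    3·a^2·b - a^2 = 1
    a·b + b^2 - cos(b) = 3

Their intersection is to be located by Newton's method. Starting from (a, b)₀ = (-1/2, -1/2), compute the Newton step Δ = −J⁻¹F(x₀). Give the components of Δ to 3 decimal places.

At (-1/2, -1/2): F = (-1.625, -3.37758).
Jacobian J = [[6·a·b - 2·a, 3·a^2], [b, a + 2·b + sin(b)]].
At the point, J = [[2.500, 0.750], [-0.500, -1.97943]] (det J = -4.57356).
Solving J·Δ = −F gives Δ = (1.257, -2.024).

(1.257, -2.024)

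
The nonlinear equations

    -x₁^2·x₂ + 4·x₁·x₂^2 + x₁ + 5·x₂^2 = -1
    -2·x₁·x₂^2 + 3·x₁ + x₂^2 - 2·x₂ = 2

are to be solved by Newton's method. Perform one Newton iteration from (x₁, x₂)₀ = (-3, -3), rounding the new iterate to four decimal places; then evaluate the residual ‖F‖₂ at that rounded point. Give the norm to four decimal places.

7.9234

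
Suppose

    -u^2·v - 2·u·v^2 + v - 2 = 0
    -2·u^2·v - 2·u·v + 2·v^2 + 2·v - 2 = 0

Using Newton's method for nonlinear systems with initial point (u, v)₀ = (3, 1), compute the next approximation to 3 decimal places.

At (3, 1): F = (-16.000, -22.000).
Jacobian J = [[-2·u·v - 2·v^2, -u^2 - 4·u·v + 1], [-4·u·v - 2·v, -2·u^2 - 2·u + 4·v + 2]].
At the point, J = [[-8.000, -20.000], [-14.000, -18.000]] (det J = -136.000).
Solving J·Δ = −F gives Δ = (-1.118, -0.353).
Then the next iterate is (u, v)₁ = (1.882, 0.647).

(1.882, 0.647)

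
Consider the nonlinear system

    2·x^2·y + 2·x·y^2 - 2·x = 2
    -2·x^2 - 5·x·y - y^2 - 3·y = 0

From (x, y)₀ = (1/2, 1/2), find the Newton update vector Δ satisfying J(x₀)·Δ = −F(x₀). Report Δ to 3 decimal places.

At (1/2, 1/2): F = (-2.500, -3.500).
Jacobian J = [[4·x·y + 2·y^2 - 2, 2·x^2 + 4·x·y], [-4·x - 5·y, -5·x - 2·y - 3]].
At the point, J = [[-0.500, 1.500], [-4.500, -6.500]] (det J = 10.000).
Solving J·Δ = −F gives Δ = (-2.150, 0.950).

(-2.150, 0.950)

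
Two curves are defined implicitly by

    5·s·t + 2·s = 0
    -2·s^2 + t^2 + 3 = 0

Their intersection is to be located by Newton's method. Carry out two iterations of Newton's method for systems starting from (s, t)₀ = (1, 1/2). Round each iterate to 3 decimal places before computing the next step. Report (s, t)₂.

At (1, 1/2): F = (4.500, 1.250).
Jacobian J = [[5·t + 2, 5·s], [-4·s, 2·t]].
At the point, J = [[4.500, 5.000], [-4.000, 1.000]] (det J = 24.500).
Solving J·Δ = −F gives Δ = (0.071, -0.964).
Then the next iterate is (s, t)₁ = (1.071, -0.464).
Round to (1.071, -0.464) and repeat: F = (-0.34272, 0.92121), J = [[-0.320, 5.355], [-4.284, -0.928]].
Δ = (0.199, 0.076), so (s, t)₂ = (1.270, -0.388).

(1.270, -0.388)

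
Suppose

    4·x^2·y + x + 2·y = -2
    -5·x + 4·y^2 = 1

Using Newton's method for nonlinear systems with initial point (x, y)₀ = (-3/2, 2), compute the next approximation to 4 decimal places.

At (-3/2, 2): F = (22.5000, 22.5000).
Jacobian J = [[8·x·y + 1, 4·x^2 + 2], [-5, 8·y]].
At the point, J = [[-23.0000, 11.0000], [-5.0000, 16.0000]] (det J = -313.0000).
Solving J·Δ = −F gives Δ = (0.3594, -1.2939).
Then the next iterate is (x, y)₁ = (-1.1406, 0.7061).

(-1.1406, 0.7061)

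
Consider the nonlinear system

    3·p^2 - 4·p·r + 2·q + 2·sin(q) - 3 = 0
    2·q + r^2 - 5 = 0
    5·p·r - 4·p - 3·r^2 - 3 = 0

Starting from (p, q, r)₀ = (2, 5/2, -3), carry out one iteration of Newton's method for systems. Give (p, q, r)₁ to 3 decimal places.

At (2, 5/2, -3): F = (39.19694, 9.000, -68.000).
Jacobian J = [[6·p - 4·r, 2·cos(q) + 2, -4·p], [0, 2, 2·r], [5·r - 4, 0, 5·p - 6·r]].
At the point, J = [[24.000, 0.39771, -8.000], [0.000, 2.000, -6.000], [-19.000, 0.000, 28.000]] (det J = 1085.33926).
Solving J·Δ = −F gives Δ = (-1.077, 0.593, 1.698).
Then the next iterate is (p, q, r)₁ = (0.923, 3.093, -1.302).

(0.923, 3.093, -1.302)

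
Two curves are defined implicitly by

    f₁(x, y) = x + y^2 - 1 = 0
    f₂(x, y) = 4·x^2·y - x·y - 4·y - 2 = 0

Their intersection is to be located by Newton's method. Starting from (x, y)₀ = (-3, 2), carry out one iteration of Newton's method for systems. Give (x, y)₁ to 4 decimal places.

At (-3, 2): F = (0.0000, 68.0000).
Jacobian J = [[1, 2·y], [8·x·y - y, 4·x^2 - x - 4]].
At the point, J = [[1.0000, 4.0000], [-50.0000, 35.0000]] (det J = 235.0000).
Solving J·Δ = −F gives Δ = (1.1574, -0.2894).
Then the next iterate is (x, y)₁ = (-1.8426, 1.7106).

(-1.8426, 1.7106)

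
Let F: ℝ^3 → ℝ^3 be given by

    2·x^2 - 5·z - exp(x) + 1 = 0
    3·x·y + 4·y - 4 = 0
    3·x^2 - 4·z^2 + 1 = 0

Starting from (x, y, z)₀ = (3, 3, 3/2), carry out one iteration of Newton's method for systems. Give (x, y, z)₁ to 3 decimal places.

(1.941, 1.041, 1.495)

At (3, 3, 3/2): F = (-8.58554, 35.000, 19.000).
Jacobian J = [[4·x - exp(x), 0, -5], [3·y, 3·x + 4, 0], [6·x, 0, -8·z]].
At the point, J = [[-8.08554, 0.000, -5.000], [9.000, 13.000, 0.000], [18.000, 0.000, -12.000]] (det J = 2431.34376).
Solving J·Δ = −F gives Δ = (-1.059, -1.959, -0.005).
Then the next iterate is (x, y, z)₁ = (1.941, 1.041, 1.495).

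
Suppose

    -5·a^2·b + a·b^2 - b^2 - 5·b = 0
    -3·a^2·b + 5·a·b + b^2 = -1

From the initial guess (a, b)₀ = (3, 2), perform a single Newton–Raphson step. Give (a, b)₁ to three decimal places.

(2.904, -0.062)

At (3, 2): F = (-92.000, -19.000).
Jacobian J = [[-10·a·b + b^2, -5·a^2 + 2·a·b - 2·b - 5], [-6·a·b + 5·b, -3·a^2 + 5·a + 2·b]].
At the point, J = [[-56.000, -42.000], [-26.000, -8.000]] (det J = -644.000).
Solving J·Δ = −F gives Δ = (-0.096, -2.062).
Then the next iterate is (a, b)₁ = (2.904, -0.062).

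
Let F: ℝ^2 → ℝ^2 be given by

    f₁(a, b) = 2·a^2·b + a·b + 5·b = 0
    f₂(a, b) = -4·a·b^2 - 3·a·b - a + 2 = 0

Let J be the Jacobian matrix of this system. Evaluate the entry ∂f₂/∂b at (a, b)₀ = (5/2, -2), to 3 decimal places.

∂f₂/∂b = -8·a·b - 3·a.
At (5/2, -2) this is 32.500.

32.500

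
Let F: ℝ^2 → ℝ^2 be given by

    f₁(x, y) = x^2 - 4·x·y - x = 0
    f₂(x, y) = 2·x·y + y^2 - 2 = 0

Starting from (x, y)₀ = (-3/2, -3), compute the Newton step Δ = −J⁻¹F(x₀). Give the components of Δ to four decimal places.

At (-3/2, -3): F = (-14.2500, 16.0000).
Jacobian J = [[2·x - 4·y - 1, -4·x], [2·y, 2·x + 2·y]].
At the point, J = [[8.0000, 6.0000], [-6.0000, -9.0000]] (det J = -36.0000).
Solving J·Δ = −F gives Δ = (0.8958, 1.1806).

(0.8958, 1.1806)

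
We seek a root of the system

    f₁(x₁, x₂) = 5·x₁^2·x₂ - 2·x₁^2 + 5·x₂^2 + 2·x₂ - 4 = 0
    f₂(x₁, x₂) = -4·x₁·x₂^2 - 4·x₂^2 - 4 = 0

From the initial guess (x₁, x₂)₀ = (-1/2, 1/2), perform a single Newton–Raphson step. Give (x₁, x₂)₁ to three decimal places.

(-4.865, 0.432)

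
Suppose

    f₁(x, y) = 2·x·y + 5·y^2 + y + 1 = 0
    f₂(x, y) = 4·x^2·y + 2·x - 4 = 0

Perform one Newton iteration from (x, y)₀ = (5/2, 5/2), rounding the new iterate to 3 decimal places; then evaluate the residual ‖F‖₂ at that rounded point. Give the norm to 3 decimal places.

At (5/2, 5/2): F = (47.250, 63.500).
Jacobian J = [[2·y, 2·x + 10·y + 1], [8·x·y + 2, 4·x^2]].
At the point, J = [[5.000, 31.000], [52.000, 25.000]] (det J = -1487.000).
Solving J·Δ = −F gives Δ = (-0.529, -1.439).
Then the next iterate is (x, y)₁ = (1.971, 1.061).
Re-evaluating at (1.971, 1.061): F = (11.87207, 16.42927), so ‖F‖₂ = 20.270.

20.270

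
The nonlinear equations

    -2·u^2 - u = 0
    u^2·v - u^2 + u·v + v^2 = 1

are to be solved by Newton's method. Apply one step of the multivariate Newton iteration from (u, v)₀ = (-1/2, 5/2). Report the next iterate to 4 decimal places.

(-0.5000, 1.5789)

At (-1/2, 5/2): F = (0.0000, 4.3750).
Jacobian J = [[-4·u - 1, 0], [2·u·v - 2·u + v, u^2 + u + 2·v]].
At the point, J = [[1.0000, 0.0000], [1.0000, 4.7500]] (det J = 4.7500).
Solving J·Δ = −F gives Δ = (0.0000, -0.9211).
Then the next iterate is (u, v)₁ = (-0.5000, 1.5789).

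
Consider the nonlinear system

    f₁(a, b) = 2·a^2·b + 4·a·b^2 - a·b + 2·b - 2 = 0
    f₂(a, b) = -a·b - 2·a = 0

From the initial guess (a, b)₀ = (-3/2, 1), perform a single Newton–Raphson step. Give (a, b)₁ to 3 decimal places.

(-0.409, 0.182)

At (-3/2, 1): F = (0.000, 4.500).
Jacobian J = [[4·a·b + 4·b^2 - b, 2·a^2 + 8·a·b - a + 2], [-b - 2, -a]].
At the point, J = [[-3.000, -4.000], [-3.000, 1.500]] (det J = -16.500).
Solving J·Δ = −F gives Δ = (1.091, -0.818).
Then the next iterate is (a, b)₁ = (-0.409, 0.182).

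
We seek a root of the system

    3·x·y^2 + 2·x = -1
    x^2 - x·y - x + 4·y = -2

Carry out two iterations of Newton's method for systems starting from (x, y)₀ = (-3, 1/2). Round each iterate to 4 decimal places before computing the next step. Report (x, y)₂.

At (-3, 1/2): F = (-7.2500, 17.5000).
Jacobian J = [[3·y^2 + 2, 6·x·y], [2·x - y - 1, -x + 4]].
At the point, J = [[2.7500, -9.0000], [-7.5000, 7.0000]] (det J = -48.2500).
Solving J·Δ = −F gives Δ = (2.2124, -0.1295).
Then the next iterate is (x, y)₁ = (-0.7876, 0.3705).
Round to (-0.7876, 0.3705) and repeat: F = (-0.899542, 5.181720), J = [[2.411811, -1.750835], [-2.9457, 4.7876]].
Δ = (-0.7459, -1.5412), so (x, y)₂ = (-1.5335, -1.1707).

(-1.5335, -1.1707)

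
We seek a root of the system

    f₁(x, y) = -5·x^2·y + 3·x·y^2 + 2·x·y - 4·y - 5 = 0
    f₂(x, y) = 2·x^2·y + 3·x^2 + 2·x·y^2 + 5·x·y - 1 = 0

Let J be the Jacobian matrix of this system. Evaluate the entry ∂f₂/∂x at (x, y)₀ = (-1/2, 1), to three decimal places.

2.000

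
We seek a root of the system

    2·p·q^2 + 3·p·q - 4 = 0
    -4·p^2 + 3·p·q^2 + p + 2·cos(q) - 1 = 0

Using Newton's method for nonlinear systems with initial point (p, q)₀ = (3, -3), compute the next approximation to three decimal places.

(2.947, -2.166)

At (3, -3): F = (23.000, 45.02002).
Jacobian J = [[2·q^2 + 3·q, 4·p·q + 3·p], [-8·p + 3·q^2 + 1, 6·p·q - 2·sin(q)]].
At the point, J = [[9.000, -27.000], [4.000, -53.71776]] (det J = -375.45984).
Solving J·Δ = −F gives Δ = (-0.053, 0.834).
Then the next iterate is (p, q)₁ = (2.947, -2.166).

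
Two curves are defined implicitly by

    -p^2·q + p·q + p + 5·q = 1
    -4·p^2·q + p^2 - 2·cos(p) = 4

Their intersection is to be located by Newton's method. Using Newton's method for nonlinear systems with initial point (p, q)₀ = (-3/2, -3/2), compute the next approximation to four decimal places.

(-1.8372, 0.6513)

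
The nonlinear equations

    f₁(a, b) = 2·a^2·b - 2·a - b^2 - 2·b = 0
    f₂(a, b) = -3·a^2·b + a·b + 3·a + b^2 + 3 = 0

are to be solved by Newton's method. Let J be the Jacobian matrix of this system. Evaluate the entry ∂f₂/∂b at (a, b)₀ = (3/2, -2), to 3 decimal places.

∂f₂/∂b = -3·a^2 + a + 2·b.
At (3/2, -2) this is -9.250.

-9.250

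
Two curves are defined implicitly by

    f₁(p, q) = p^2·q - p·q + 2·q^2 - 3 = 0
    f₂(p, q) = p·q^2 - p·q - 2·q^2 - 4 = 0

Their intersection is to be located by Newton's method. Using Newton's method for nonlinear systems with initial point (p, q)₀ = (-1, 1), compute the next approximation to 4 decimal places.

At (-1, 1): F = (1.0000, -6.0000).
Jacobian J = [[2·p·q - q, p^2 - p + 4·q], [q^2 - q, 2·p·q - p - 4·q]].
At the point, J = [[-3.0000, 6.0000], [0.0000, -5.0000]] (det J = 15.0000).
Solving J·Δ = −F gives Δ = (-2.0667, -1.2000).
Then the next iterate is (p, q)₁ = (-3.0667, -0.2000).

(-3.0667, -0.2000)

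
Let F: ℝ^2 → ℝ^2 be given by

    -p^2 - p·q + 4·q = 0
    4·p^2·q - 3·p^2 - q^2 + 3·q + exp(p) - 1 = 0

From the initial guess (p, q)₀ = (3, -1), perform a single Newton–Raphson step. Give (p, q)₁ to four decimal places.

At (3, -1): F = (-10.0000, -47.914463).
Jacobian J = [[-2·p - q, -p + 4], [8·p·q - 6·p + exp(p), 4·p^2 - 2·q + 3]].
At the point, J = [[-5.0000, 1.0000], [-21.914463, 41.0000]] (det J = -183.085537).
Solving J·Δ = −F gives Δ = (-1.9777, 0.1116).
Then the next iterate is (p, q)₁ = (1.0223, -0.8884).

(1.0223, -0.8884)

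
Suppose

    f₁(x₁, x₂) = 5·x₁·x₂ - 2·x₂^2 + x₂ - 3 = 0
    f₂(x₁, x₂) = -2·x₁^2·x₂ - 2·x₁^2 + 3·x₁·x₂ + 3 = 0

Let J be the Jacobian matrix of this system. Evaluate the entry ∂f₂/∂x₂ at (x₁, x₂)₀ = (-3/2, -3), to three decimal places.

-9.000

∂f₂/∂x₂ = -2·x₁^2 + 3·x₁.
At (-3/2, -3) this is -9.000.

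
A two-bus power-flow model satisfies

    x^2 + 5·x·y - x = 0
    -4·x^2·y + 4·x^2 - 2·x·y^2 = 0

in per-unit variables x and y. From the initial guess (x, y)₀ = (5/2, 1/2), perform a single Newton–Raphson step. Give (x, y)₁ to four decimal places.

At (5/2, 1/2): F = (10.0000, 11.2500).
Jacobian J = [[2·x + 5·y - 1, 5·x], [-8·x·y + 8·x - 2·y^2, -4·x^2 - 4·x·y]].
At the point, J = [[6.5000, 12.5000], [9.5000, -30.0000]] (det J = -313.7500).
Solving J·Δ = −F gives Δ = (-1.4044, -0.0697).
Then the next iterate is (x, y)₁ = (1.0956, 0.4303).

(1.0956, 0.4303)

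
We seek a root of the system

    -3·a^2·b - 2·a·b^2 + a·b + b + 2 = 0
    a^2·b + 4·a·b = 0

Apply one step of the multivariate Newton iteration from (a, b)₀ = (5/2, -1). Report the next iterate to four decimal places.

At (5/2, -1): F = (12.2500, -16.2500).
Jacobian J = [[-6·a·b - 2·b^2 + b, -3·a^2 - 4·a·b + a + 1], [2·a·b + 4·b, a^2 + 4·a]].
At the point, J = [[12.0000, -5.2500], [-9.0000, 16.2500]] (det J = 147.7500).
Solving J·Δ = −F gives Δ = (-0.7699, 0.5736).
Then the next iterate is (a, b)₁ = (1.7301, -0.4264).

(1.7301, -0.4264)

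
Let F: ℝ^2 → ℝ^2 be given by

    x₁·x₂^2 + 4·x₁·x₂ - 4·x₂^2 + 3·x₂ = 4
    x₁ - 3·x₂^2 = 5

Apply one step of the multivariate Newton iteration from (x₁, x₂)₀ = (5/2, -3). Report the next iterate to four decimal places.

(-2.3421, -1.0921)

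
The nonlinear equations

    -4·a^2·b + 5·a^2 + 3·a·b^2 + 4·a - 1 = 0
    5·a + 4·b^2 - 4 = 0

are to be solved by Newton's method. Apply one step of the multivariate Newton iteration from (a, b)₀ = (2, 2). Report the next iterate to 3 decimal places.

At (2, 2): F = (19.000, 22.000).
Jacobian J = [[-8·a·b + 10·a + 3·b^2 + 4, -4·a^2 + 6·a·b], [5, 8·b]].
At the point, J = [[4.000, 8.000], [5.000, 16.000]] (det J = 24.000).
Solving J·Δ = −F gives Δ = (-5.333, 0.292).
Then the next iterate is (a, b)₁ = (-3.333, 2.292).

(-3.333, 2.292)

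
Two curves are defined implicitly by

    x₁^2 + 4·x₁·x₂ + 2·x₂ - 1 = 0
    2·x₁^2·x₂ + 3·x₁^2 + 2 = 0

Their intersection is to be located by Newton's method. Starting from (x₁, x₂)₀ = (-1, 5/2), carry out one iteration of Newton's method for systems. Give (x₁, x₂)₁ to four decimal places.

(-0.3750, 2.5000)

At (-1, 5/2): F = (-5.0000, 10.0000).
Jacobian J = [[2·x₁ + 4·x₂, 4·x₁ + 2], [4·x₁·x₂ + 6·x₁, 2·x₁^2]].
At the point, J = [[8.0000, -2.0000], [-16.0000, 2.0000]] (det J = -16.0000).
Solving J·Δ = −F gives Δ = (0.6250, 0.0000).
Then the next iterate is (x₁, x₂)₁ = (-0.3750, 2.5000).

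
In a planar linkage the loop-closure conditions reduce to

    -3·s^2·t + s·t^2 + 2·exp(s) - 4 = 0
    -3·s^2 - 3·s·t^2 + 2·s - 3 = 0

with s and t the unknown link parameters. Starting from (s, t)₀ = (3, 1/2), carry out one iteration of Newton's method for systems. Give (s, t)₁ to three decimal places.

At (3, 1/2): F = (23.42107, -26.250).
Jacobian J = [[-6·s·t + t^2 + 2·exp(s), -3·s^2 + 2·s·t], [-6·s - 3·t^2 + 2, -6·s·t]].
At the point, J = [[31.42107, -24.000], [-16.750, -9.000]] (det J = -684.78966).
Solving J·Δ = −F gives Δ = (-1.228, -0.632).
Then the next iterate is (s, t)₁ = (1.772, -0.132).

(1.772, -0.132)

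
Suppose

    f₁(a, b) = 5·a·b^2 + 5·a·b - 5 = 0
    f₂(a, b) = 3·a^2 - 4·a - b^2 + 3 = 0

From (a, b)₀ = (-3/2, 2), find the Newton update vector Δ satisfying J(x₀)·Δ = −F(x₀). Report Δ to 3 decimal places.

(1.055, -0.490)

At (-3/2, 2): F = (-50.000, 11.750).
Jacobian J = [[5·b^2 + 5·b, 10·a·b + 5·a], [6·a - 4, -2·b]].
At the point, J = [[30.000, -37.500], [-13.000, -4.000]] (det J = -607.500).
Solving J·Δ = −F gives Δ = (1.055, -0.490).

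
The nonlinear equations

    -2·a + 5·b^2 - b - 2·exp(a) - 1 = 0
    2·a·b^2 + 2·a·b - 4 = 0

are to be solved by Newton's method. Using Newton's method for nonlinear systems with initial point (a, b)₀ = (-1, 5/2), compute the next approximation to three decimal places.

At (-1, 5/2): F = (29.01424, -21.500).
Jacobian J = [[-2·exp(a) - 2, 10·b - 1], [2·b^2 + 2·b, 4·a·b + 2·a]].
At the point, J = [[-2.73576, 24.000], [17.500, -12.000]] (det J = -387.17089).
Solving J·Δ = −F gives Δ = (0.433, -1.160).
Then the next iterate is (a, b)₁ = (-0.567, 1.340).

(-0.567, 1.340)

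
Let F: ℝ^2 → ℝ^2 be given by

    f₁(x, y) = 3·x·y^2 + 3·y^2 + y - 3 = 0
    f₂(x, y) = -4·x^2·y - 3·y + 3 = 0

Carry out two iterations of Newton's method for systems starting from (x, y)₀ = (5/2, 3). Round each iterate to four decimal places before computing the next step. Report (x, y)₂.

At (5/2, 3): F = (94.5000, -81.0000).
Jacobian J = [[3·y^2, 6·x·y + 6·y + 1], [-8·x·y, -4·x^2 - 3]].
At the point, J = [[27.0000, 64.0000], [-60.0000, -28.0000]] (det J = 3084.0000).
Solving J·Δ = −F gives Δ = (-0.8230, -1.1294).
Then the next iterate is (x, y)₁ = (1.6770, 1.8706).
Round to (1.6770, 1.8706) and repeat: F = (26.972228, -23.654771), J = [[10.497433, 31.045577], [-25.095970, -14.249316]].
Δ = (-0.5560, -0.6808), so (x, y)₂ = (1.1210, 1.1898).

(1.1210, 1.1898)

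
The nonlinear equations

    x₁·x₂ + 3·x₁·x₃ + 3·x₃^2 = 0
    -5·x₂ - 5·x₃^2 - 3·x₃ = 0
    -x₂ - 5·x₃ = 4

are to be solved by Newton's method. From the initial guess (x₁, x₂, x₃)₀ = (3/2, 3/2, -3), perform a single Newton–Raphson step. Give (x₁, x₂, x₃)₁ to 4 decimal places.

At (3/2, 3/2, -3): F = (15.7500, -43.5000, 9.5000).
Jacobian J = [[x₂ + 3·x₃, x₁, 3·x₁ + 6·x₃], [0, -5, -10·x₃ - 3], [0, -1, -5]].
At the point, J = [[-7.5000, 1.5000, -13.5000], [0.0000, -5.0000, 27.0000], [0.0000, -1.0000, -5.0000]] (det J = -390.0000).
Solving J·Δ = −F gives Δ = (-0.9000, 0.7500, 1.7500).
Then the next iterate is (x₁, x₂, x₃)₁ = (0.6000, 2.2500, -1.2500).

(0.6000, 2.2500, -1.2500)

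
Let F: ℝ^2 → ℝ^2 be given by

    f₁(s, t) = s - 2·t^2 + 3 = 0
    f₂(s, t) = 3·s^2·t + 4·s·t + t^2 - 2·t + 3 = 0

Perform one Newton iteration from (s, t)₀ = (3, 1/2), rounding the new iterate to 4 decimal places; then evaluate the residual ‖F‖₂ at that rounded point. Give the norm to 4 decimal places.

At (3, 1/2): F = (5.5000, 21.7500).
Jacobian J = [[1, -4·t], [6·s·t + 4·t, 3·s^2 + 4·s + 2·t - 2]].
At the point, J = [[1.0000, -2.0000], [11.0000, 38.0000]] (det J = 60.0000).
Solving J·Δ = −F gives Δ = (-4.2083, 0.6458).
Then the next iterate is (s, t)₁ = (-1.2083, 1.1458).
Re-evaluating at (-1.2083, 1.1458): F = (-0.834015, 1.501943), so ‖F‖₂ = 1.7180.

1.7180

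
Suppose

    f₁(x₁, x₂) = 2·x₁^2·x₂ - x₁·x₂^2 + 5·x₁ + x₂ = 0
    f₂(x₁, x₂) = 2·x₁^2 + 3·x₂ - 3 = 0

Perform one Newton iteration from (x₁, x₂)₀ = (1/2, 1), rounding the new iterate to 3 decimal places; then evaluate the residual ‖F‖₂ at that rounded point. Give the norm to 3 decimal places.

1.159

At (1/2, 1): F = (3.500, 0.500).
Jacobian J = [[4·x₁·x₂ - x₂^2 + 5, 2·x₁^2 - 2·x₁·x₂ + 1], [4·x₁, 3]].
At the point, J = [[6.000, 0.500], [2.000, 3.000]] (det J = 17.000).
Solving J·Δ = −F gives Δ = (-0.603, 0.235).
Then the next iterate is (x₁, x₂)₁ = (-0.103, 1.235).
Re-evaluating at (-0.103, 1.235): F = (0.90330, 0.72622), so ‖F‖₂ = 1.159.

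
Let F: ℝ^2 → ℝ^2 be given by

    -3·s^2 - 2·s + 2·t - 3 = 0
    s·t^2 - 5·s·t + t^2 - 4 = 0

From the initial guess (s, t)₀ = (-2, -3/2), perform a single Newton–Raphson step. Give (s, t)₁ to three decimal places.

At (-2, -3/2): F = (-14.000, -21.250).
Jacobian J = [[-6·s - 2, 2], [t^2 - 5·t, 2·s·t - 5·s + 2·t]].
At the point, J = [[10.000, 2.000], [9.750, 13.000]] (det J = 110.500).
Solving J·Δ = −F gives Δ = (1.262, 0.688).
Then the next iterate is (s, t)₁ = (-0.738, -0.812).

(-0.738, -0.812)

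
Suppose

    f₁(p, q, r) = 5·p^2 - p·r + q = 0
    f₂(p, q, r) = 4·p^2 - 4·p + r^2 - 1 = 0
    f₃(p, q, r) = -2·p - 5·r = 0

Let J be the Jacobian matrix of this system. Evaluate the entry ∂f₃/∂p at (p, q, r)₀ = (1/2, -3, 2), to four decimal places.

∂f₃/∂p = -2.
At (1/2, -3, 2) this is -2.0000.

-2.0000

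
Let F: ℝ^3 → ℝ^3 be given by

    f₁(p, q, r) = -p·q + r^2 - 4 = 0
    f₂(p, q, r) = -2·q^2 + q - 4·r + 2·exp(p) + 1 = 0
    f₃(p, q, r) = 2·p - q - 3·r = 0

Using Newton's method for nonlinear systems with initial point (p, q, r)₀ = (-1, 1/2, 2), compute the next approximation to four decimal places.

(23.4497, 126.9232, -26.6746)

At (-1, 1/2, 2): F = (0.5000, -6.264241, -8.5000).
Jacobian J = [[-q, -p, 2·r], [2·exp(p), -4·q + 1, -4], [2, -1, -3]].
At the point, J = [[-0.5000, 1.0000, 4.0000], [0.735759, -1.0000, -4.0000], [2.0000, -1.0000, -3.0000]] (det J = -0.235759).
Solving J·Δ = −F gives Δ = (24.4497, 126.4232, -28.6746).
Then the next iterate is (p, q, r)₁ = (23.4497, 126.9232, -26.6746).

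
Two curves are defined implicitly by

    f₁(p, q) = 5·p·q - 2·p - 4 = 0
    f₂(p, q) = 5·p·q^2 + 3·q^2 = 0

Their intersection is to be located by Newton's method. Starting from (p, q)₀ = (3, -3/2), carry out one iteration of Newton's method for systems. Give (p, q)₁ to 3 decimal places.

(-0.333, -1.444)

At (3, -3/2): F = (-32.500, 40.500).
Jacobian J = [[5·q - 2, 5·p], [5·q^2, 10·p·q + 6·q]].
At the point, J = [[-9.500, 15.000], [11.250, -54.000]] (det J = 344.250).
Solving J·Δ = −F gives Δ = (-3.333, 0.056).
Then the next iterate is (p, q)₁ = (-0.333, -1.444).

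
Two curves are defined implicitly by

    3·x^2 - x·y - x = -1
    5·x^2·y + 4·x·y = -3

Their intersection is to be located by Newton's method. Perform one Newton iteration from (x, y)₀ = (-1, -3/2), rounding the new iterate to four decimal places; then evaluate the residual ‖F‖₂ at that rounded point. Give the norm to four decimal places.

At (-1, -3/2): F = (3.5000, 1.5000).
Jacobian J = [[6·x - y - 1, -x], [10·x·y + 4·y, 5·x^2 + 4·x]].
At the point, J = [[-5.5000, 1.0000], [9.0000, 1.0000]] (det J = -14.5000).
Solving J·Δ = −F gives Δ = (0.1379, -2.7414).
Then the next iterate is (x, y)₁ = (-0.8621, -4.2414).
Re-evaluating at (-0.8621, -4.2414): F = (0.435238, 1.864653), so ‖F‖₂ = 1.9148.

1.9148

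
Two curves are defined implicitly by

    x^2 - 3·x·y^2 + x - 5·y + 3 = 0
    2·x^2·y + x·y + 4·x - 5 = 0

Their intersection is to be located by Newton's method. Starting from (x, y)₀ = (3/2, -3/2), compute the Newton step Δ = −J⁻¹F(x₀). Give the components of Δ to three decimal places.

(-2.394, -1.260)

At (3/2, -3/2): F = (4.125, -8.000).
Jacobian J = [[2·x - 3·y^2 + 1, -6·x·y - 5], [4·x·y + y + 4, 2·x^2 + x]].
At the point, J = [[-2.750, 8.500], [-6.500, 6.000]] (det J = 38.750).
Solving J·Δ = −F gives Δ = (-2.394, -1.260).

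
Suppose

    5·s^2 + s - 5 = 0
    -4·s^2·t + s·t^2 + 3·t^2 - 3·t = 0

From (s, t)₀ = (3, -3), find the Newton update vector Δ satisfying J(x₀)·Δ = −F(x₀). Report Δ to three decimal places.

At (3, -3): F = (43.000, 171.000).
Jacobian J = [[10·s + 1, 0], [-8·s·t + t^2, -4·s^2 + 2·s·t + 6·t - 3]].
At the point, J = [[31.000, 0.000], [81.000, -75.000]] (det J = -2325.000).
Solving J·Δ = −F gives Δ = (-1.387, 0.782).

(-1.387, 0.782)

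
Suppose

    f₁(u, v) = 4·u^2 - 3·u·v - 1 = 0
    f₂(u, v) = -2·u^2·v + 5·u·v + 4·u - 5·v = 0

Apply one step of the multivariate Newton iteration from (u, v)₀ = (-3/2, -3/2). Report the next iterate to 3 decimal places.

At (-3/2, -3/2): F = (1.250, 19.500).
Jacobian J = [[8·u - 3·v, -3·u], [-4·u·v + 5·v + 4, -2·u^2 + 5·u - 5]].
At the point, J = [[-7.500, 4.500], [-12.500, -17.000]] (det J = 183.750).
Solving J·Δ = −F gives Δ = (0.593, 0.711).
Then the next iterate is (u, v)₁ = (-0.907, -0.789).

(-0.907, -0.789)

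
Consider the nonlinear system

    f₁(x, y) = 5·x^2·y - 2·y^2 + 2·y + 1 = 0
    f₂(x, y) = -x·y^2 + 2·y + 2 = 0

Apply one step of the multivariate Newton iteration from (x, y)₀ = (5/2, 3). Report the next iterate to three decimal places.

(1.521, 2.563)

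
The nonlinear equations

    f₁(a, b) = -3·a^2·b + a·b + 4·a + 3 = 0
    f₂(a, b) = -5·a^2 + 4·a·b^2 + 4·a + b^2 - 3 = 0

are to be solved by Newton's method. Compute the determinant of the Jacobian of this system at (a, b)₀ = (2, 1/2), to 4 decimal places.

J = [[-6·a·b + b + 4, -3·a^2 + a], [-10·a + 4·b^2 + 4, 8·a·b + 2·b]].
At the point, J = [[-1.5000, -10.0000], [-15.0000, 9.0000]].
det J = -163.5000.

-163.5000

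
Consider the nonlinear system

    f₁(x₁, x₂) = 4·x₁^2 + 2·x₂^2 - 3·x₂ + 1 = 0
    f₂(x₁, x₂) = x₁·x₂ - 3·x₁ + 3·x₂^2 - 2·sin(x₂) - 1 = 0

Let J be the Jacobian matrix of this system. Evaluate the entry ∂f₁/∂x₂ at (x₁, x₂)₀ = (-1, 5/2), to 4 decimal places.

7.0000

∂f₁/∂x₂ = 4·x₂ - 3.
At (-1, 5/2) this is 7.0000.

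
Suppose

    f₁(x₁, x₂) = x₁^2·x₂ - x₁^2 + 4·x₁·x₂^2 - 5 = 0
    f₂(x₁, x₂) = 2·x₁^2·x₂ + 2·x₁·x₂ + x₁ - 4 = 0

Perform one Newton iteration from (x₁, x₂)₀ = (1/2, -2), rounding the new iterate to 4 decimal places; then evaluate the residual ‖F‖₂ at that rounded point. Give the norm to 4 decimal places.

At (1/2, -2): F = (2.2500, -6.5000).
Jacobian J = [[2·x₁·x₂ - 2·x₁ + 4·x₂^2, x₁^2 + 8·x₁·x₂], [4·x₁·x₂ + 2·x₂ + 1, 2·x₁^2 + 2·x₁]].
At the point, J = [[13.0000, -7.7500], [-7.0000, 1.5000]] (det J = -34.7500).
Solving J·Δ = −F gives Δ = (-1.3525, -1.9784).
Then the next iterate is (x₁, x₂)₁ = (-0.8525, -3.9784).
Re-evaluating at (-0.8525, -3.9784): F = (-62.590426, -3.851982), so ‖F‖₂ = 62.7088.

62.7088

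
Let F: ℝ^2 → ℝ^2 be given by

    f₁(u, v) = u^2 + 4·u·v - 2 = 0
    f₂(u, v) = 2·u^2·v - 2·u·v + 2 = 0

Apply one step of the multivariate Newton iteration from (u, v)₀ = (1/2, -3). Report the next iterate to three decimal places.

At (1/2, -3): F = (-7.750, 3.500).
Jacobian J = [[2·u + 4·v, 4·u], [4·u·v - 2·v, 2·u^2 - 2·u]].
At the point, J = [[-11.000, 2.000], [0.000, -0.500]] (det J = 5.500).
Solving J·Δ = −F gives Δ = (0.568, 7.000).
Then the next iterate is (u, v)₁ = (1.068, 4.000).

(1.068, 4.000)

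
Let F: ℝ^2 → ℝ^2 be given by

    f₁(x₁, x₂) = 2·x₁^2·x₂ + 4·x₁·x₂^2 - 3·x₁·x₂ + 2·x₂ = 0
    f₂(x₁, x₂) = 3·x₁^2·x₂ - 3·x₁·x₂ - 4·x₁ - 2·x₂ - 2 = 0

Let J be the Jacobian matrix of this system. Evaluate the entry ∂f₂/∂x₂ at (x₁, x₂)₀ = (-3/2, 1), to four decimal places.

9.2500

∂f₂/∂x₂ = 3·x₁^2 - 3·x₁ - 2.
At (-3/2, 1) this is 9.2500.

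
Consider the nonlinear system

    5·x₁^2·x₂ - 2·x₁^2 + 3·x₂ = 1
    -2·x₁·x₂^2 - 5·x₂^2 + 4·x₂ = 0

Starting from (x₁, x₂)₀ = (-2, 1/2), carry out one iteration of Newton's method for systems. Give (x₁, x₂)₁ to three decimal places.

At (-2, 1/2): F = (2.500, 1.750).
Jacobian J = [[10·x₁·x₂ - 4·x₁, 5·x₁^2 + 3], [-2·x₂^2, -4·x₁·x₂ - 10·x₂ + 4]].
At the point, J = [[-2.000, 23.000], [-0.500, 3.000]] (det J = 5.500).
Solving J·Δ = −F gives Δ = (5.955, 0.409).
Then the next iterate is (x₁, x₂)₁ = (3.955, 0.909).

(3.955, 0.909)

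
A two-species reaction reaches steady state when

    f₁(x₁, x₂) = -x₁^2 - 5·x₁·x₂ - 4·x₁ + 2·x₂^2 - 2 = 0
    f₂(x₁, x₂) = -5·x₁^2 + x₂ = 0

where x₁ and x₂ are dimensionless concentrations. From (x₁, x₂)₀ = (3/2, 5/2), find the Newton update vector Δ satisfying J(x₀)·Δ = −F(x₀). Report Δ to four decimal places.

(-0.2986, 4.2708)

At (3/2, 5/2): F = (-16.5000, -8.7500).
Jacobian J = [[-2·x₁ - 5·x₂ - 4, -5·x₁ + 4·x₂], [-10·x₁, 1]].
At the point, J = [[-19.5000, 2.5000], [-15.0000, 1.0000]] (det J = 18.0000).
Solving J·Δ = −F gives Δ = (-0.2986, 4.2708).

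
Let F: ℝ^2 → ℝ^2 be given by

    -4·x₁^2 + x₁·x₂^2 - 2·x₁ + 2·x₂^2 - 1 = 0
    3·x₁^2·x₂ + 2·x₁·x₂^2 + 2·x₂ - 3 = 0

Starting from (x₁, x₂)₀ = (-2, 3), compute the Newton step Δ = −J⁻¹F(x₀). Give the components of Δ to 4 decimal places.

(0.5652, -0.7174)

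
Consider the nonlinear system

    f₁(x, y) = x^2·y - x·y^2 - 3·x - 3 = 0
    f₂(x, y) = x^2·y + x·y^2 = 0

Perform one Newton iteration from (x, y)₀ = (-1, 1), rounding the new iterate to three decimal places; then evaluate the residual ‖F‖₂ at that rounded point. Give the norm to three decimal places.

0.276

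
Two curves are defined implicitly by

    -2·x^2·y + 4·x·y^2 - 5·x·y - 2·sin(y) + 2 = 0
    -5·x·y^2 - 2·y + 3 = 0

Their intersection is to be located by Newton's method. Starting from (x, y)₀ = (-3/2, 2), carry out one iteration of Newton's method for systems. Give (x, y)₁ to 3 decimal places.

At (-3/2, 2): F = (-17.81859, 29.000).
Jacobian J = [[-4·x·y + 4·y^2 - 5·y, -2·x^2 + 8·x·y - 5·x - 2·cos(y)], [-5·y^2, -10·x·y - 2]].
At the point, J = [[18.000, -20.16771], [-20.000, 28.000]] (det J = 100.64587).
Solving J·Δ = −F gives Δ = (-0.854, -1.646).
Then the next iterate is (x, y)₁ = (-2.354, 0.354).

(-2.354, 0.354)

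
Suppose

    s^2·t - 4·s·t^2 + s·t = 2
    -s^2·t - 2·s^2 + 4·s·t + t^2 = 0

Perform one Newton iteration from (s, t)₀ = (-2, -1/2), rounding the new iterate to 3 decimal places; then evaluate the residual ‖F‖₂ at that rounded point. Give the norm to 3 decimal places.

At (-2, -1/2): F = (-1.000, -1.750).
Jacobian J = [[2·s·t - 4·t^2 + t, s^2 - 8·s·t + s], [-2·s·t - 4·s + 4·t, -s^2 + 4·s + 2·t]].
At the point, J = [[0.500, -6.000], [4.000, -13.000]] (det J = 17.500).
Solving J·Δ = −F gives Δ = (-0.143, -0.179).
Then the next iterate is (s, t)₁ = (-2.143, -0.679).
Re-evaluating at (-2.143, -0.679): F = (0.28887, 0.21480), so ‖F‖₂ = 0.360.

0.360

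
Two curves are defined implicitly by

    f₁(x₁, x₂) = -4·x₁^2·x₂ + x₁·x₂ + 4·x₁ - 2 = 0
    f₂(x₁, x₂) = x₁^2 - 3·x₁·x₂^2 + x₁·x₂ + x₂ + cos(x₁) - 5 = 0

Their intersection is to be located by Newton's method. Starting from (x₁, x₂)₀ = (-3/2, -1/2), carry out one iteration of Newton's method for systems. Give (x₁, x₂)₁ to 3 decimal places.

At (-3/2, -1/2): F = (-2.750, -1.30426).
Jacobian J = [[-8·x₁·x₂ + x₂ + 4, -4·x₁^2 + x₁], [2·x₁ - 3·x₂^2 + x₂ - sin(x₁), -6·x₁·x₂ + x₁ + 1]].
At the point, J = [[-2.500, -10.500], [-3.25251, -5.000]] (det J = -21.65130).
Solving J·Δ = −F gives Δ = (0.003, -0.263).
Then the next iterate is (x₁, x₂)₁ = (-1.497, -0.763).

(-1.497, -0.763)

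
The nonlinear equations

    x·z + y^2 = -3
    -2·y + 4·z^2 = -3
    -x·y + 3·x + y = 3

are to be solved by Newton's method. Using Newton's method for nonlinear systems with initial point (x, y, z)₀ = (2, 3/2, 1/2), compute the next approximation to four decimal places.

At (2, 3/2, 1/2): F = (6.2500, 1.0000, 1.5000).
Jacobian J = [[z, 2·y, x], [0, -2, 8·z], [-y + 3, -x + 1, 0]].
At the point, J = [[0.5000, 3.0000, 2.0000], [0.0000, -2.0000, 4.0000], [1.5000, -1.0000, 0.0000]] (det J = 26.0000).
Solving J·Δ = −F gives Δ = (-1.8077, -1.2115, -0.8558).
Then the next iterate is (x, y, z)₁ = (0.1923, 0.2885, -0.3558).

(0.1923, 0.2885, -0.3558)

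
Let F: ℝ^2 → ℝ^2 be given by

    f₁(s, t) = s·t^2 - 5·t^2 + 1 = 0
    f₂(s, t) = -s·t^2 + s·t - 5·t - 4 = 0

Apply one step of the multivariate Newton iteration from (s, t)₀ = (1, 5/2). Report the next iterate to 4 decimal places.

(-0.4400, 0.8500)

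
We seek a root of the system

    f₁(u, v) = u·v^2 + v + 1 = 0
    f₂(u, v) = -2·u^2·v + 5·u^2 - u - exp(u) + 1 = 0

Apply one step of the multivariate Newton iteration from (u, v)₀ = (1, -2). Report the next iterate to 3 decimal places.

(0.631, -1.492)

At (1, -2): F = (3.000, 6.28172).
Jacobian J = [[v^2, 2·u·v + 1], [-4·u·v + 10·u - exp(u) - 1, -2·u^2]].
At the point, J = [[4.000, -3.000], [14.28172, -2.000]] (det J = 34.84515).
Solving J·Δ = −F gives Δ = (-0.369, 0.508).
Then the next iterate is (u, v)₁ = (0.631, -1.492).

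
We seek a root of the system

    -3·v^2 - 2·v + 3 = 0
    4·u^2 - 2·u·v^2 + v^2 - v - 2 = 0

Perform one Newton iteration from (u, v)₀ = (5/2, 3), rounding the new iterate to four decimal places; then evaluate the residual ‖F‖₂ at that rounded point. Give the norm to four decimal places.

308.1989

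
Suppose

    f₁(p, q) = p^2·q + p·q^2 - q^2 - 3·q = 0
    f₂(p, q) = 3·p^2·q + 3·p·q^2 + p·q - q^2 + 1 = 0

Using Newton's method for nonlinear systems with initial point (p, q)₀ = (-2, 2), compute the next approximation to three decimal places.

(0.711, 0.105)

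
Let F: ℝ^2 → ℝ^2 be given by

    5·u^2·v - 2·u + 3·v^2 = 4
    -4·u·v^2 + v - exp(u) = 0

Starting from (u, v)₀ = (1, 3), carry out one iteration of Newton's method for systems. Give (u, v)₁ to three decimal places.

At (1, 3): F = (36.000, -35.71828).
Jacobian J = [[10·u·v - 2, 5·u^2 + 6·v], [-4·v^2 - exp(u), -8·u·v + 1]].
At the point, J = [[28.000, 23.000], [-38.71828, -23.000]] (det J = 246.52048).
Solving J·Δ = −F gives Δ = (0.026, -1.597).
Then the next iterate is (u, v)₁ = (1.026, 1.403).

(1.026, 1.403)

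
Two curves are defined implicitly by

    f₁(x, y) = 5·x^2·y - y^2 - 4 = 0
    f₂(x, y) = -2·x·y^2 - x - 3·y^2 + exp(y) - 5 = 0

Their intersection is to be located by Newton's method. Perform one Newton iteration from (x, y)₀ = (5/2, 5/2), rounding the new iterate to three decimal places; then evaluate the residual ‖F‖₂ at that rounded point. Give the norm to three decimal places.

21.159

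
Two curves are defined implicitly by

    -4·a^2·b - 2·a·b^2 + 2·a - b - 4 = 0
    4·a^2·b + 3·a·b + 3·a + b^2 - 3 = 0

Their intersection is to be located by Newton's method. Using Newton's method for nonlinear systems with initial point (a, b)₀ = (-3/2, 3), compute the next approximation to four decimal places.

(-0.9403, 2.8507)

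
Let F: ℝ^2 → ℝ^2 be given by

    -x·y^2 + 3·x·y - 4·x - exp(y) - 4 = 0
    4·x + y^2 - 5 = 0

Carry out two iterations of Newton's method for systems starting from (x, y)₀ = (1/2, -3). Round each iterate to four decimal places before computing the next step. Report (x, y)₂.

(-0.2422, -2.4442)

At (1/2, -3): F = (-15.049787, 6.0000).
Jacobian J = [[-y^2 + 3·y - 4, -2·x·y + 3·x - exp(y)], [4, 2·y]].
At the point, J = [[-22.0000, 4.450213], [4.0000, -6.0000]] (det J = 114.199148).
Solving J·Δ = −F gives Δ = (-0.5569, 0.6287).
Then the next iterate is (x, y)₁ = (-0.0569, -2.3713).
Round to (-0.0569, -2.3713) and repeat: F = (-3.141026, 0.395464), J = [[-16.736964, -0.533913], [4.0000, -4.7426]].
Δ = (-0.1853, -0.0729), so (x, y)₂ = (-0.2422, -2.4442).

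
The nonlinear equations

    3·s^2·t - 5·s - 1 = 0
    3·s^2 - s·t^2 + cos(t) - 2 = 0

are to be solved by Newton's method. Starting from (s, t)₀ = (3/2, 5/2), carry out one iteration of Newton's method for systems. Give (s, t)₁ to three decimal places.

(1.305, 1.764)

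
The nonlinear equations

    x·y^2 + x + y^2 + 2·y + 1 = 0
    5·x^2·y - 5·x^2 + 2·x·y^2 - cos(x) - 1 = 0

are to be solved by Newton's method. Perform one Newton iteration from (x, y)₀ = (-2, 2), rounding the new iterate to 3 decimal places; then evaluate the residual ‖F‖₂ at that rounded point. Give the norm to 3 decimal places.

3.911

At (-2, 2): F = (-1.000, 3.41615).
Jacobian J = [[y^2 + 1, 2·x·y + 2·y + 2], [10·x·y - 10·x + 2·y^2 + sin(x), 5·x^2 + 4·x·y]].
At the point, J = [[5.000, -2.000], [-12.90930, 4.000]] (det J = -5.81859).
Solving J·Δ = −F gives Δ = (0.487, 0.717).
Then the next iterate is (x, y)₁ = (-1.513, 2.717).
Re-evaluating at (-1.513, 2.717): F = (1.13399, -3.74345), so ‖F‖₂ = 3.911.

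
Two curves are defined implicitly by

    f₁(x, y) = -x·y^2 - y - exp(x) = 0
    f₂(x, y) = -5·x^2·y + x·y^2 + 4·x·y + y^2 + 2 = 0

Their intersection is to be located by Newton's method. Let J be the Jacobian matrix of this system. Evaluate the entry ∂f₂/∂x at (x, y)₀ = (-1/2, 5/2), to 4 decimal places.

∂f₂/∂x = -10·x·y + y^2 + 4·y.
At (-1/2, 5/2) this is 28.7500.

28.7500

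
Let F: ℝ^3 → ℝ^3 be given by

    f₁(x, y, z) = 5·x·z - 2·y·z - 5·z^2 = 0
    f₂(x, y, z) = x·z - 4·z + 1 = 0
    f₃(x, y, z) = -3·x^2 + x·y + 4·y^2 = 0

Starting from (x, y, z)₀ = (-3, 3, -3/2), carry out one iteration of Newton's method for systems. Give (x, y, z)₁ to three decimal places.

(-1.872, 1.872, -0.099)

At (-3, 3, -3/2): F = (20.250, 11.500, 0.000).
Jacobian J = [[5·z, -2·z, 5·x - 2·y - 10·z], [z, 0, x - 4], [-6·x + y, x + 8·y, 0]].
At the point, J = [[-7.500, 3.000, -6.000], [-1.500, 0.000, -7.000], [21.000, 21.000, 0.000]] (det J = -1354.500).
Solving J·Δ = −F gives Δ = (1.128, -1.128, 1.401).
Then the next iterate is (x, y, z)₁ = (-1.872, 1.872, -0.099).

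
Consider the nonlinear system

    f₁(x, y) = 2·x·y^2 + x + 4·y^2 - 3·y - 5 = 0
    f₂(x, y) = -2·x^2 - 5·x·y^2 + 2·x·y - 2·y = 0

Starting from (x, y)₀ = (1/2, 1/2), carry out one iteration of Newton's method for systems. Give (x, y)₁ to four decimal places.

At (1/2, 1/2): F = (-4.7500, -1.6250).
Jacobian J = [[2·y^2 + 1, 4·x·y + 8·y - 3], [-4·x - 5·y^2 + 2·y, -10·x·y + 2·x - 2]].
At the point, J = [[1.5000, 2.0000], [-2.2500, -3.5000]] (det J = -0.7500).
Solving J·Δ = −F gives Δ = (26.5000, -17.5000).
Then the next iterate is (x, y)₁ = (27.0000, -17.0000).

(27.0000, -17.0000)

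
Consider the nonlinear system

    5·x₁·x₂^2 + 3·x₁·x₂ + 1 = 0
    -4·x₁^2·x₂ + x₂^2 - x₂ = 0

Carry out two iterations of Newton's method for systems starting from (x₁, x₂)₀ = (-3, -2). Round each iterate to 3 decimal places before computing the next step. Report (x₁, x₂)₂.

At (-3, -2): F = (-41.000, 78.000).
Jacobian J = [[5·x₂^2 + 3·x₂, 10·x₁·x₂ + 3·x₁], [-8·x₁·x₂, -4·x₁^2 + 2·x₂ - 1]].
At the point, J = [[14.000, 51.000], [-48.000, -41.000]] (det J = 1874.000).
Solving J·Δ = −F gives Δ = (1.226, 0.467).
Then the next iterate is (x₁, x₂)₁ = (-1.774, -1.533).
Round to (-1.774, -1.533) and repeat: F = (-11.68666, 23.18096), J = [[7.15144, 21.87342], [-21.75634, -16.65430]].
Δ = (0.876, 0.248), so (x₁, x₂)₂ = (-0.898, -1.285).

(-0.898, -1.285)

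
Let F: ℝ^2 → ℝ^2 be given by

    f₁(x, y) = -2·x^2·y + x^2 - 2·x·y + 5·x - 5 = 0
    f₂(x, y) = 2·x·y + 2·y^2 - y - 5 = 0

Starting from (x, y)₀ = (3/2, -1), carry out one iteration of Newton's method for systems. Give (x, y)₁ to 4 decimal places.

(0.1809, -2.1809)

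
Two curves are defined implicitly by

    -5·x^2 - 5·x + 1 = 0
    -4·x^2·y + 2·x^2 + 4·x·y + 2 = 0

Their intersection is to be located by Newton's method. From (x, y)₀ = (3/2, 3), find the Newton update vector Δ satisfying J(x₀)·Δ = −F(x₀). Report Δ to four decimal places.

(-0.8875, 4.4917)

At (3/2, 3): F = (-17.7500, -2.5000).
Jacobian J = [[-10·x - 5, 0], [-8·x·y + 4·x + 4·y, -4·x^2 + 4·x]].
At the point, J = [[-20.0000, 0.0000], [-18.0000, -3.0000]] (det J = 60.0000).
Solving J·Δ = −F gives Δ = (-0.8875, 4.4917).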